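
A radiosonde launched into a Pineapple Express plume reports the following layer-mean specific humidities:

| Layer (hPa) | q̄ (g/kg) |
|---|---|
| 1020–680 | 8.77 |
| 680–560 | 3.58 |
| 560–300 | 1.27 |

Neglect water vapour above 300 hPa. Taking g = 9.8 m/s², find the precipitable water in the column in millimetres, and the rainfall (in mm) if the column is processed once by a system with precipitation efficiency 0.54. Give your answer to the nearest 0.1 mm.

Precipitable water is the column-integrated vapour mass per unit area: PW = (1/g) Σ q̄ Δp, with q in kg/kg and Δp in Pa (1 kg/m² of water = 1 mm).
Layer 1020–680 hPa: Δp = 340 hPa = 34000 Pa, q̄ = 0.00877 kg/kg → 0.00877 × 34000 / 9.8 = 30.43 mm
Layer 680–560 hPa: Δp = 120 hPa = 12000 Pa, q̄ = 0.00358 kg/kg → 0.00358 × 12000 / 9.8 = 4.38 mm
Layer 560–300 hPa: Δp = 260 hPa = 26000 Pa, q̄ = 0.00127 kg/kg → 0.00127 × 26000 / 9.8 = 3.37 mm
PW = 30.43 + 4.38 + 3.37 = 38.18 ≈ 38.2 mm.
Rainfall = ε × PW = 0.54 × 38.2 = 20.6 mm.

PW ≈ 38.2 mm; rainfall ≈ 20.6 mm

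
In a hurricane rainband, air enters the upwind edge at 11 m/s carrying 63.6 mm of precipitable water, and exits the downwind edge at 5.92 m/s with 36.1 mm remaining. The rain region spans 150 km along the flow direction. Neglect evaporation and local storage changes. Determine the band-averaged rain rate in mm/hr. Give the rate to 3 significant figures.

Column moisture flux per unit crosswind length is F = V × PW.
Inflow: F_in = 11 × 63.6 = 699.6 mm·m/s
Outflow: F_out = 5.92 × 36.1 = 213.712 mm·m/s
Steady-state rate R = (F_in − F_out)/L = (699.6 − 213.712) / 150000 m = 3.239e-03 mm/s.
R = 3.239e-03 × 3600 = 11.7 mm/hr.

R ≈ 11.7 mm/hr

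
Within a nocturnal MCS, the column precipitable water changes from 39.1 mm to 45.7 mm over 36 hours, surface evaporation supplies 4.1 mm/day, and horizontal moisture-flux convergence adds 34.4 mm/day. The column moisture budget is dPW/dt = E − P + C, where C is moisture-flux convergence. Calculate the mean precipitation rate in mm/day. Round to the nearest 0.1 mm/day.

P ≈ 34.1 mm/day

dPW/dt = (45.7 − 39.1) mm / (36/24 day) = +4.400 mm/day.
P = E + C − dPW/dt = 4.1 + (34.4) − (+4.400) = 34.1 mm/day.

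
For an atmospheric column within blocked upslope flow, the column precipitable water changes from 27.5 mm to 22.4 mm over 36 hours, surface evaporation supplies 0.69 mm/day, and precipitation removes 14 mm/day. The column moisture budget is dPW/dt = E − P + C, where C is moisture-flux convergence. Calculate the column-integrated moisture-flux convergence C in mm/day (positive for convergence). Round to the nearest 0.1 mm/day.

dPW/dt = (22.4 − 27.5) mm / (36/24 day) = -3.400 mm/day.
C = dPW/dt − E + P = (-3.400) − 0.69 + 14 = 9.9 mm/day.

C ≈ 9.9 mm/day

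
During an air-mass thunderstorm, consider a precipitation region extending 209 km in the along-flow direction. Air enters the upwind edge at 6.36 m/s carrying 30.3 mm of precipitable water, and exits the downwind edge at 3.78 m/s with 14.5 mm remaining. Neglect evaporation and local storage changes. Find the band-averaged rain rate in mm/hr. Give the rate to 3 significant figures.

R ≈ 2.38 mm/hr

Column moisture flux per unit crosswind length is F = V × PW.
Inflow: F_in = 6.36 × 30.3 = 192.708 mm·m/s
Outflow: F_out = 3.78 × 14.5 = 54.81 mm·m/s
Steady-state rate R = (F_in − F_out)/L = (192.708 − 54.81) / 209000 m = 6.598e-04 mm/s.
R = 6.598e-04 × 3600 = 2.38 mm/hr.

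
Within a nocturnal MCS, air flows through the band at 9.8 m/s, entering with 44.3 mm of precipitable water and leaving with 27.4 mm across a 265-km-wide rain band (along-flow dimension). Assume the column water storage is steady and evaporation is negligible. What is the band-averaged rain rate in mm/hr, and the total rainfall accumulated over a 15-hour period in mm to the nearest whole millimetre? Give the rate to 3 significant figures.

Column moisture flux per unit crosswind length is F = V × PW.
Inflow: F_in = 9.8 × 44.3 = 434.14 mm·m/s
Outflow: F_out = 9.8 × 27.4 = 268.52 mm·m/s
Steady-state rate R = (F_in − F_out)/L = (434.14 − 268.52) / 265000 m = 6.250e-04 mm/s.
R = 6.250e-04 × 3600 = 2.25 mm/hr.
Over 15 h: total = 2.25 × 15 = 33.75 ≈ 34 mm.

R ≈ 2.25 mm/hr; total ≈ 34 mm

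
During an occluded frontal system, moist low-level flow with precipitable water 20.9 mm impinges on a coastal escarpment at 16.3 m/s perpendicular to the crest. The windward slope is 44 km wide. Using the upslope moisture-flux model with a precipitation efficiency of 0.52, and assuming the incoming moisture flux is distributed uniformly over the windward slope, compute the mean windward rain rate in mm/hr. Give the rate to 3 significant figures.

Incoming column moisture flux per unit ridge length: F = V × PW = 16.3 × 20.9 = 340.67 mm·m/s.
Spread over the 44 km slope with efficiency ε = 0.52: R = ε·F/W = 0.52 × 340.67 / 44000 m = 4.026e-03 mm/s.
R = 4.026e-03 × 3600 = 14.5 mm/hr.

R ≈ 14.5 mm/hr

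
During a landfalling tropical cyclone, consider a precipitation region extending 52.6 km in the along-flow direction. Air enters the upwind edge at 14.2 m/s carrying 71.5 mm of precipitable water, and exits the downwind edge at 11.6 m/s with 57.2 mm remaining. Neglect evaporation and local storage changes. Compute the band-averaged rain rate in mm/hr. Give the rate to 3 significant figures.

R ≈ 24.1 mm/hr

Column moisture flux per unit crosswind length is F = V × PW.
Inflow: F_in = 14.2 × 71.5 = 1015.3 mm·m/s
Outflow: F_out = 11.6 × 57.2 = 663.52 mm·m/s
Steady-state rate R = (F_in − F_out)/L = (1015.3 − 663.52) / 52600 m = 6.688e-03 mm/s.
R = 6.688e-03 × 3600 = 24.1 mm/hr.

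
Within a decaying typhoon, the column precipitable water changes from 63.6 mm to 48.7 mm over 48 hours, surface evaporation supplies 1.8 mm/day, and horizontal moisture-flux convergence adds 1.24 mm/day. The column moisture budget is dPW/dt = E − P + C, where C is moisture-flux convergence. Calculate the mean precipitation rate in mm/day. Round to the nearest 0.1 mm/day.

P ≈ 10.5 mm/day

dPW/dt = (48.7 − 63.6) mm / (48/24 day) = -7.450 mm/day.
P = E + C − dPW/dt = 1.8 + (1.24) − (-7.450) = 10.5 mm/day.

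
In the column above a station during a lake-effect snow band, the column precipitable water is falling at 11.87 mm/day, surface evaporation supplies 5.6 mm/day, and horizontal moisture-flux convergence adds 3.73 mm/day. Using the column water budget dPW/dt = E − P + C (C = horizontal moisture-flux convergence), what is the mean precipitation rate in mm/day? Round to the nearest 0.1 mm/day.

dPW/dt = -11.87 mm/day.
P = E + C − dPW/dt = 5.6 + (3.73) − (-11.87) = 21.2 mm/day.

P ≈ 21.2 mm/day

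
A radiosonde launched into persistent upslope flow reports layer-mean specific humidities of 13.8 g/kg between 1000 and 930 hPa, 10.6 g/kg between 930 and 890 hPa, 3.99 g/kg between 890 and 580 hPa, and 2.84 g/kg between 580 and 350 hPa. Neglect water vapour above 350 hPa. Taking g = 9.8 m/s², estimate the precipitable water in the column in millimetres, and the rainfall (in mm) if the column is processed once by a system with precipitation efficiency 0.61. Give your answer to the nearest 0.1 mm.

Precipitable water is the column-integrated vapour mass per unit area: PW = (1/g) Σ q̄ Δp, with q in kg/kg and Δp in Pa (1 kg/m² of water = 1 mm).
Layer 1000–930 hPa: Δp = 70 hPa = 7000 Pa, q̄ = 0.0138 kg/kg → 0.0138 × 7000 / 9.8 = 9.86 mm
Layer 930–890 hPa: Δp = 40 hPa = 4000 Pa, q̄ = 0.0106 kg/kg → 0.0106 × 4000 / 9.8 = 4.33 mm
Layer 890–580 hPa: Δp = 310 hPa = 31000 Pa, q̄ = 0.00399 kg/kg → 0.00399 × 31000 / 9.8 = 12.62 mm
Layer 580–350 hPa: Δp = 230 hPa = 23000 Pa, q̄ = 0.00284 kg/kg → 0.00284 × 23000 / 9.8 = 6.67 mm
PW = 9.86 + 4.33 + 12.62 + 6.67 = 33.48 ≈ 33.5 mm.
Rainfall = ε × PW = 0.61 × 33.5 = 20.4 mm.

PW ≈ 33.5 mm; rainfall ≈ 20.4 mm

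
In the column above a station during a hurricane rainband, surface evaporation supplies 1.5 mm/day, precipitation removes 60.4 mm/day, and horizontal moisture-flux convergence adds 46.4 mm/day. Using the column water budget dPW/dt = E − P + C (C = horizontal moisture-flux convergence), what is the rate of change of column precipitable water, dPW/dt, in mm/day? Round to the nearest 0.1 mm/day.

dPW/dt ≈ -12.5 mm/day

dPW/dt = E − P + C = 1.5 − 60.4 + (46.4) = -12.5 mm/day.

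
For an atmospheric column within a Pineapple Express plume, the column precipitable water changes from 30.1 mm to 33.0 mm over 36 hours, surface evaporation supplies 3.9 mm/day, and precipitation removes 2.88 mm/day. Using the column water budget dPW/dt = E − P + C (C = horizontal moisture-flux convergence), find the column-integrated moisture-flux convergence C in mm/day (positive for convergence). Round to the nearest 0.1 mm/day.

C ≈ 0.9 mm/day

dPW/dt = (33.0 − 30.1) mm / (36/24 day) = +1.933 mm/day.
C = dPW/dt − E + P = (+1.933) − 3.9 + 2.88 = 0.9 mm/day.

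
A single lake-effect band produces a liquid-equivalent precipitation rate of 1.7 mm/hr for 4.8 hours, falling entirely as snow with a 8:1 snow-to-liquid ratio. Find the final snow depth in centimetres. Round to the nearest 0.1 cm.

snow depth ≈ 6.5 cm

Liquid-equivalent depth = 1.7 × 4.8 = 8.16 mm.
Snow depth = 8.16 mm × 8 = 65.28 mm = 6.5 cm.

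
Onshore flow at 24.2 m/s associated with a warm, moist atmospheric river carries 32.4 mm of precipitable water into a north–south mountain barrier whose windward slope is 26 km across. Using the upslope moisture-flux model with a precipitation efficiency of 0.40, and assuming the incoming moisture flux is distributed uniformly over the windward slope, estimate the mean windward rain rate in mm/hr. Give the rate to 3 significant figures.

R ≈ 43.4 mm/hr

Incoming column moisture flux per unit ridge length: F = V × PW = 24.2 × 32.4 = 784.08 mm·m/s.
Spread over the 26 km slope with efficiency ε = 0.40: R = ε·F/W = 0.40 × 784.08 / 26000 m = 1.206e-02 mm/s.
R = 1.206e-02 × 3600 = 43.4 mm/hr.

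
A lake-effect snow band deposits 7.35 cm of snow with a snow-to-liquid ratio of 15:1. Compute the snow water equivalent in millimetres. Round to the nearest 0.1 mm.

SWE = snow depth / ratio = 7.35 cm / 15 = 0.490 cm = 4.9 mm.

SWE ≈ 4.9 mm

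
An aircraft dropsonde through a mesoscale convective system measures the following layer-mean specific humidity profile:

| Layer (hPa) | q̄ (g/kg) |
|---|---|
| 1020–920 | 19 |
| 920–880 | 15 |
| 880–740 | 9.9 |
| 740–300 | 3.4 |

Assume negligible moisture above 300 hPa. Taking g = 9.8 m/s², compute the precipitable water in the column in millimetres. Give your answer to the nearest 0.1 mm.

Precipitable water is the column-integrated vapour mass per unit area: PW = (1/g) Σ q̄ Δp, with q in kg/kg and Δp in Pa (1 kg/m² of water = 1 mm).
Layer 1020–920 hPa: Δp = 100 hPa = 10000 Pa, q̄ = 0.019 kg/kg → 0.019 × 10000 / 9.8 = 19.39 mm
Layer 920–880 hPa: Δp = 40 hPa = 4000 Pa, q̄ = 0.015 kg/kg → 0.015 × 4000 / 9.8 = 6.12 mm
Layer 880–740 hPa: Δp = 140 hPa = 14000 Pa, q̄ = 0.0099 kg/kg → 0.0099 × 14000 / 9.8 = 14.14 mm
Layer 740–300 hPa: Δp = 440 hPa = 44000 Pa, q̄ = 0.0034 kg/kg → 0.0034 × 44000 / 9.8 = 15.27 mm
PW = 19.39 + 6.12 + 14.14 + 15.27 = 54.92 ≈ 54.9 mm.

PW ≈ 54.9 mm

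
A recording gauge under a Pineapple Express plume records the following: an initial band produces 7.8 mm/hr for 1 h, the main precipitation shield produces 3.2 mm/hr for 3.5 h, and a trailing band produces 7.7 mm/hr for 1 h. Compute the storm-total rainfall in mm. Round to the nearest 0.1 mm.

Total = Σ Rᵢ Δtᵢ = 7.8 × 1 + 3.2 × 3.5 + 7.7 × 1
      = 7.8 + 11.2 + 7.7 = 26.7 mm.

total ≈ 26.7 mm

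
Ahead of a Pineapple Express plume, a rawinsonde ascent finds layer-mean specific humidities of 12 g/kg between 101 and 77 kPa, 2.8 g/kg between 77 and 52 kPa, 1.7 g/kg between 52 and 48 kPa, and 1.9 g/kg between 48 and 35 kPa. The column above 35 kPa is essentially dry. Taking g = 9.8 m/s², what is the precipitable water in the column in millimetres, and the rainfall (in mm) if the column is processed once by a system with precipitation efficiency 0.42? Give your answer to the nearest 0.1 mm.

PW ≈ 39.7 mm; rainfall ≈ 16.7 mm

Precipitable water is the column-integrated vapour mass per unit area: PW = (1/g) Σ q̄ Δp, with q in kg/kg and Δp in Pa (1 kg/m² of water = 1 mm).
Layer 101–77 kPa: Δp = 240 hPa = 24000 Pa, q̄ = 0.012 kg/kg → 0.012 × 24000 / 9.8 = 29.39 mm
Layer 77–52 kPa: Δp = 250 hPa = 25000 Pa, q̄ = 0.0028 kg/kg → 0.0028 × 25000 / 9.8 = 7.14 mm
Layer 52–48 kPa: Δp = 40 hPa = 4000 Pa, q̄ = 0.0017 kg/kg → 0.0017 × 4000 / 9.8 = 0.69 mm
Layer 48–35 kPa: Δp = 130 hPa = 13000 Pa, q̄ = 0.0019 kg/kg → 0.0019 × 13000 / 9.8 = 2.52 mm
PW = 29.39 + 7.14 + 0.69 + 2.52 = 39.74 ≈ 39.7 mm.
Rainfall = ε × PW = 0.42 × 39.7 = 16.7 mm.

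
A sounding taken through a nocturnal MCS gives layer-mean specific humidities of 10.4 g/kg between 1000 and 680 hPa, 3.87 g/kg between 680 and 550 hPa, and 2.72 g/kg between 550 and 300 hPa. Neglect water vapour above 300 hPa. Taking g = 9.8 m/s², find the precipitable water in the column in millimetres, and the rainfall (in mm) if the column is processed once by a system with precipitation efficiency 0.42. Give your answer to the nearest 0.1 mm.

PW ≈ 46.0 mm; rainfall ≈ 19.3 mm

Precipitable water is the column-integrated vapour mass per unit area: PW = (1/g) Σ q̄ Δp, with q in kg/kg and Δp in Pa (1 kg/m² of water = 1 mm).
Layer 1000–680 hPa: Δp = 320 hPa = 32000 Pa, q̄ = 0.0104 kg/kg → 0.0104 × 32000 / 9.8 = 33.96 mm
Layer 680–550 hPa: Δp = 130 hPa = 13000 Pa, q̄ = 0.00387 kg/kg → 0.00387 × 13000 / 9.8 = 5.13 mm
Layer 550–300 hPa: Δp = 250 hPa = 25000 Pa, q̄ = 0.00272 kg/kg → 0.00272 × 25000 / 9.8 = 6.94 mm
PW = 33.96 + 5.13 + 6.94 = 46.03 ≈ 46.0 mm.
Rainfall = ε × PW = 0.42 × 46.0 = 19.3 mm.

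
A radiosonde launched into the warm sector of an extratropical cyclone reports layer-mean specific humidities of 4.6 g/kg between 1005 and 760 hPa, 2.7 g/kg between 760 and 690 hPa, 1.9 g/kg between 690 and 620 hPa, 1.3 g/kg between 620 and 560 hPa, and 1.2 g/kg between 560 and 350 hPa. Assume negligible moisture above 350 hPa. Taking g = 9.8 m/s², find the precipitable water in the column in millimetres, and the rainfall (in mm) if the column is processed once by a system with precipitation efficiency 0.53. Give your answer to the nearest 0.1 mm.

PW ≈ 18.2 mm; rainfall ≈ 9.6 mm

Precipitable water is the column-integrated vapour mass per unit area: PW = (1/g) Σ q̄ Δp, with q in kg/kg and Δp in Pa (1 kg/m² of water = 1 mm).
Layer 1005–760 hPa: Δp = 245 hPa = 24500 Pa, q̄ = 0.0046 kg/kg → 0.0046 × 24500 / 9.8 = 11.50 mm
Layer 760–690 hPa: Δp = 70 hPa = 7000 Pa, q̄ = 0.0027 kg/kg → 0.0027 × 7000 / 9.8 = 1.93 mm
Layer 690–620 hPa: Δp = 70 hPa = 7000 Pa, q̄ = 0.0019 kg/kg → 0.0019 × 7000 / 9.8 = 1.36 mm
Layer 620–560 hPa: Δp = 60 hPa = 6000 Pa, q̄ = 0.0013 kg/kg → 0.0013 × 6000 / 9.8 = 0.80 mm
Layer 560–350 hPa: Δp = 210 hPa = 21000 Pa, q̄ = 0.0012 kg/kg → 0.0012 × 21000 / 9.8 = 2.57 mm
PW = 11.50 + 1.93 + 1.36 + 0.80 + 2.57 = 18.16 ≈ 18.2 mm.
Rainfall = ε × PW = 0.53 × 18.2 = 9.6 mm.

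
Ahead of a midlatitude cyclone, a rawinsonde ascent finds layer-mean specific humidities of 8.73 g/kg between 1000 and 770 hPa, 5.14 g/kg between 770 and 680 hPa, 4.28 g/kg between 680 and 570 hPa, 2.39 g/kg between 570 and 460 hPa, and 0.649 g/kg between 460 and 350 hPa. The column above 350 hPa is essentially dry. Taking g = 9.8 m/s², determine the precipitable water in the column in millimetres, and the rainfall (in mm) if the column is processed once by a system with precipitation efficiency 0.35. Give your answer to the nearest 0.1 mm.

Precipitable water is the column-integrated vapour mass per unit area: PW = (1/g) Σ q̄ Δp, with q in kg/kg and Δp in Pa (1 kg/m² of water = 1 mm).
Layer 1000–770 hPa: Δp = 230 hPa = 23000 Pa, q̄ = 0.00873 kg/kg → 0.00873 × 23000 / 9.8 = 20.49 mm
Layer 770–680 hPa: Δp = 90 hPa = 9000 Pa, q̄ = 0.00514 kg/kg → 0.00514 × 9000 / 9.8 = 4.72 mm
Layer 680–570 hPa: Δp = 110 hPa = 11000 Pa, q̄ = 0.00428 kg/kg → 0.00428 × 11000 / 9.8 = 4.80 mm
Layer 570–460 hPa: Δp = 110 hPa = 11000 Pa, q̄ = 0.00239 kg/kg → 0.00239 × 11000 / 9.8 = 2.68 mm
Layer 460–350 hPa: Δp = 110 hPa = 11000 Pa, q̄ = 0.000649 kg/kg → 0.000649 × 11000 / 9.8 = 0.73 mm
PW = 20.49 + 4.72 + 4.80 + 2.68 + 0.73 = 33.42 ≈ 33.4 mm.
Rainfall = ε × PW = 0.35 × 33.4 = 11.7 mm.

PW ≈ 33.4 mm; rainfall ≈ 11.7 mm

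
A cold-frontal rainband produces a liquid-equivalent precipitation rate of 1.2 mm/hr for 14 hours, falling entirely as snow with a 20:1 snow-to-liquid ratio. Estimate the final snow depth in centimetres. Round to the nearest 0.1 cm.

snow depth ≈ 33.6 cm

Liquid-equivalent depth = 1.2 × 14 = 16.8 mm.
Snow depth = 16.8 mm × 20 = 336 mm = 33.6 cm.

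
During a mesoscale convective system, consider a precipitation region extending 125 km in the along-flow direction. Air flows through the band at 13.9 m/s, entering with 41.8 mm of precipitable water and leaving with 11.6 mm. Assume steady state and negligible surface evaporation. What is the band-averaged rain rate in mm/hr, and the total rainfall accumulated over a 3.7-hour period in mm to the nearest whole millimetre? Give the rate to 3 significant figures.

Column moisture flux per unit crosswind length is F = V × PW.
Inflow: F_in = 13.9 × 41.8 = 581.02 mm·m/s
Outflow: F_out = 13.9 × 11.6 = 161.24 mm·m/s
Steady-state rate R = (F_in − F_out)/L = (581.02 − 161.24) / 125000 m = 3.358e-03 mm/s.
R = 3.358e-03 × 3600 = 12.1 mm/hr.
Over 3.7 h: total = 12.1 × 3.7 = 44.77 ≈ 45 mm.

R ≈ 12.1 mm/hr; total ≈ 45 mm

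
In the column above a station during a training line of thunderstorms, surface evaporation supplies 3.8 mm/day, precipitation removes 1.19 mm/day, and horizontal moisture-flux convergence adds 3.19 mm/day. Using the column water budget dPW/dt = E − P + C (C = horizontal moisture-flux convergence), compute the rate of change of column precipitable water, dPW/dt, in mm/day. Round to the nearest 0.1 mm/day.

dPW/dt = E − P + C = 3.8 − 1.19 + (3.19) = 5.8 mm/day.

dPW/dt ≈ 5.8 mm/day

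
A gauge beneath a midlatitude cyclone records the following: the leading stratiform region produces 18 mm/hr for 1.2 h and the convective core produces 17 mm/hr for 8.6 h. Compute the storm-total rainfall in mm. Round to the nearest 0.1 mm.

total ≈ 167.8 mm

Total = Σ Rᵢ Δtᵢ = 18 × 1.2 + 17 × 8.6
      = 21.6 + 146.2 = 167.8 mm.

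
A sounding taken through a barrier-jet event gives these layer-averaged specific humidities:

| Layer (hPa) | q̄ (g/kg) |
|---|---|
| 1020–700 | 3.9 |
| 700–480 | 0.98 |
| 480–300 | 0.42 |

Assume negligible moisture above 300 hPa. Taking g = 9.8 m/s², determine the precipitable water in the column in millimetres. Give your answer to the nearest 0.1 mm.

PW ≈ 15.7 mm

Precipitable water is the column-integrated vapour mass per unit area: PW = (1/g) Σ q̄ Δp, with q in kg/kg and Δp in Pa (1 kg/m² of water = 1 mm).
Layer 1020–700 hPa: Δp = 320 hPa = 32000 Pa, q̄ = 0.0039 kg/kg → 0.0039 × 32000 / 9.8 = 12.73 mm
Layer 700–480 hPa: Δp = 220 hPa = 22000 Pa, q̄ = 0.00098 kg/kg → 0.00098 × 22000 / 9.8 = 2.20 mm
Layer 480–300 hPa: Δp = 180 hPa = 18000 Pa, q̄ = 0.00042 kg/kg → 0.00042 × 18000 / 9.8 = 0.77 mm
PW = 12.73 + 2.20 + 0.77 = 15.70 ≈ 15.7 mm.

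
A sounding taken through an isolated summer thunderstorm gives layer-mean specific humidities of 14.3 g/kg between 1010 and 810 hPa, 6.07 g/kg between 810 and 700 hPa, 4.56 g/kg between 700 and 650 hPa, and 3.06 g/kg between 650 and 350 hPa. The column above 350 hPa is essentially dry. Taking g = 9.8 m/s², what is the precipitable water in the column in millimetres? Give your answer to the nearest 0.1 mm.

Precipitable water is the column-integrated vapour mass per unit area: PW = (1/g) Σ q̄ Δp, with q in kg/kg and Δp in Pa (1 kg/m² of water = 1 mm).
Layer 1010–810 hPa: Δp = 200 hPa = 20000 Pa, q̄ = 0.0143 kg/kg → 0.0143 × 20000 / 9.8 = 29.18 mm
Layer 810–700 hPa: Δp = 110 hPa = 11000 Pa, q̄ = 0.00607 kg/kg → 0.00607 × 11000 / 9.8 = 6.81 mm
Layer 700–650 hPa: Δp = 50 hPa = 5000 Pa, q̄ = 0.00456 kg/kg → 0.00456 × 5000 / 9.8 = 2.33 mm
Layer 650–350 hPa: Δp = 300 hPa = 30000 Pa, q̄ = 0.00306 kg/kg → 0.00306 × 30000 / 9.8 = 9.37 mm
PW = 29.18 + 6.81 + 2.33 + 9.37 = 47.69 ≈ 47.7 mm.

PW ≈ 47.7 mm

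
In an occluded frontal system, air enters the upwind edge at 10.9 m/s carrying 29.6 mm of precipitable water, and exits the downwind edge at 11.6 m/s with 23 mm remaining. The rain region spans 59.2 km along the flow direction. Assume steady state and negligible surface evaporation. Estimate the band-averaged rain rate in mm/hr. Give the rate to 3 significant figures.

Column moisture flux per unit crosswind length is F = V × PW.
Inflow: F_in = 10.9 × 29.6 = 322.64 mm·m/s
Outflow: F_out = 11.6 × 23 = 266.8 mm·m/s
Steady-state rate R = (F_in − F_out)/L = (322.64 − 266.8) / 59200 m = 9.432e-04 mm/s.
R = 9.432e-04 × 3600 = 3.40 mm/hr.

R ≈ 3.40 mm/hr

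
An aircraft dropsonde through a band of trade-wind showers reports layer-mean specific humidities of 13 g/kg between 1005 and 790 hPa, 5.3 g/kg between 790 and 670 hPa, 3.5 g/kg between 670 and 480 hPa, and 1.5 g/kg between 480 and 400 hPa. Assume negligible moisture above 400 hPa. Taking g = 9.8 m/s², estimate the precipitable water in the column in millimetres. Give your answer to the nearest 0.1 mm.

Precipitable water is the column-integrated vapour mass per unit area: PW = (1/g) Σ q̄ Δp, with q in kg/kg and Δp in Pa (1 kg/m² of water = 1 mm).
Layer 1005–790 hPa: Δp = 215 hPa = 21500 Pa, q̄ = 0.013 kg/kg → 0.013 × 21500 / 9.8 = 28.52 mm
Layer 790–670 hPa: Δp = 120 hPa = 12000 Pa, q̄ = 0.0053 kg/kg → 0.0053 × 12000 / 9.8 = 6.49 mm
Layer 670–480 hPa: Δp = 190 hPa = 19000 Pa, q̄ = 0.0035 kg/kg → 0.0035 × 19000 / 9.8 = 6.79 mm
Layer 480–400 hPa: Δp = 80 hPa = 8000 Pa, q̄ = 0.0015 kg/kg → 0.0015 × 8000 / 9.8 = 1.22 mm
PW = 28.52 + 6.49 + 6.79 + 1.22 = 43.02 ≈ 43.0 mm.

PW ≈ 43.0 mm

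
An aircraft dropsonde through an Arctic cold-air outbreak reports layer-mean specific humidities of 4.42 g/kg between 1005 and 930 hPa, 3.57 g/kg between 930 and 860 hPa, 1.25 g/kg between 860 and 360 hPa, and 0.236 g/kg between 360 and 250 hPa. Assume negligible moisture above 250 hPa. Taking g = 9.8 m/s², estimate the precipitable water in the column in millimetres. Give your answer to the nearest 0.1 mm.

PW ≈ 12.6 mm

Precipitable water is the column-integrated vapour mass per unit area: PW = (1/g) Σ q̄ Δp, with q in kg/kg and Δp in Pa (1 kg/m² of water = 1 mm).
Layer 1005–930 hPa: Δp = 75 hPa = 7500 Pa, q̄ = 0.00442 kg/kg → 0.00442 × 7500 / 9.8 = 3.38 mm
Layer 930–860 hPa: Δp = 70 hPa = 7000 Pa, q̄ = 0.00357 kg/kg → 0.00357 × 7000 / 9.8 = 2.55 mm
Layer 860–360 hPa: Δp = 500 hPa = 50000 Pa, q̄ = 0.00125 kg/kg → 0.00125 × 50000 / 9.8 = 6.38 mm
Layer 360–250 hPa: Δp = 110 hPa = 11000 Pa, q̄ = 0.000236 kg/kg → 0.000236 × 11000 / 9.8 = 0.26 mm
PW = 3.38 + 2.55 + 6.38 + 0.26 = 12.57 ≈ 12.6 mm.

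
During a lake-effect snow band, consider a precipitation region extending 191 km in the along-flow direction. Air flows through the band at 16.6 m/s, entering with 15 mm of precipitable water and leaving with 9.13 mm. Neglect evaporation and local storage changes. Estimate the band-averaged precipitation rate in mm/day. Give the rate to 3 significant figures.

R ≈ 44.1 mm/day

Column moisture flux per unit crosswind length is F = V × PW.
Inflow: F_in = 16.6 × 15 = 249 mm·m/s
Outflow: F_out = 16.6 × 9.13 = 151.558 mm·m/s
Steady-state rate R = (F_in − F_out)/L = (249 − 151.558) / 191000 m = 5.102e-04 mm/s.
R = 5.102e-04 × 3600 × 24 = 44.1 mm/day.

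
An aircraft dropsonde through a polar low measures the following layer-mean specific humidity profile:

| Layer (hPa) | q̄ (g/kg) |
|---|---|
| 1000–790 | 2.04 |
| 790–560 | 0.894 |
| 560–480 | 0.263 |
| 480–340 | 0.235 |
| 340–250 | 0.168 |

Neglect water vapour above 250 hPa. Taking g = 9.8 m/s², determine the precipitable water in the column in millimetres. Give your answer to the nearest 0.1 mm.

PW ≈ 7.2 mm

Precipitable water is the column-integrated vapour mass per unit area: PW = (1/g) Σ q̄ Δp, with q in kg/kg and Δp in Pa (1 kg/m² of water = 1 mm).
Layer 1000–790 hPa: Δp = 210 hPa = 21000 Pa, q̄ = 0.00204 kg/kg → 0.00204 × 21000 / 9.8 = 4.37 mm
Layer 790–560 hPa: Δp = 230 hPa = 23000 Pa, q̄ = 0.000894 kg/kg → 0.000894 × 23000 / 9.8 = 2.10 mm
Layer 560–480 hPa: Δp = 80 hPa = 8000 Pa, q̄ = 0.000263 kg/kg → 0.000263 × 8000 / 9.8 = 0.21 mm
Layer 480–340 hPa: Δp = 140 hPa = 14000 Pa, q̄ = 0.000235 kg/kg → 0.000235 × 14000 / 9.8 = 0.34 mm
Layer 340–250 hPa: Δp = 90 hPa = 9000 Pa, q̄ = 0.000168 kg/kg → 0.000168 × 9000 / 9.8 = 0.15 mm
PW = 4.37 + 2.10 + 0.21 + 0.34 + 0.15 = 7.17 ≈ 7.2 mm.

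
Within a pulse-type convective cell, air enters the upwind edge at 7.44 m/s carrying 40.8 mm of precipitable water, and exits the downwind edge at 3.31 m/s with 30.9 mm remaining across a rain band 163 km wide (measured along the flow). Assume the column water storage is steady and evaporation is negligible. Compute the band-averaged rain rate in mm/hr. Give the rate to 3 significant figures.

R ≈ 4.45 mm/hr

Column moisture flux per unit crosswind length is F = V × PW.
Inflow: F_in = 7.44 × 40.8 = 303.552 mm·m/s
Outflow: F_out = 3.31 × 30.9 = 102.279 mm·m/s
Steady-state rate R = (F_in − F_out)/L = (303.552 − 102.279) / 163000 m = 1.235e-03 mm/s.
R = 1.235e-03 × 3600 = 4.45 mm/hr.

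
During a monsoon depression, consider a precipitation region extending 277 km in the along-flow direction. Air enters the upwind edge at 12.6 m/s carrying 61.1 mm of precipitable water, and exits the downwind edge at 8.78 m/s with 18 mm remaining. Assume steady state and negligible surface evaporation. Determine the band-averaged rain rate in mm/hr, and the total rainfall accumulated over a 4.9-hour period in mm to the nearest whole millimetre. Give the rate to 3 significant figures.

R ≈ 7.95 mm/hr; total ≈ 39 mm

Column moisture flux per unit crosswind length is F = V × PW.
Inflow: F_in = 12.6 × 61.1 = 769.86 mm·m/s
Outflow: F_out = 8.78 × 18 = 158.04 mm·m/s
Steady-state rate R = (F_in − F_out)/L = (769.86 − 158.04) / 277000 m = 2.209e-03 mm/s.
R = 2.209e-03 × 3600 = 7.95 mm/hr.
Over 4.9 h: total = 7.95 × 4.9 = 38.955 ≈ 39 mm.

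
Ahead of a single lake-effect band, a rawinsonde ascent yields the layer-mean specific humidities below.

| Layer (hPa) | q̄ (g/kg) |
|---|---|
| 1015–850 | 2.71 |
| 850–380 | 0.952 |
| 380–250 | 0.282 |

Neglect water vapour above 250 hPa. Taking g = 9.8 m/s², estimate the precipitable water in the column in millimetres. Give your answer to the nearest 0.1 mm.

PW ≈ 9.5 mm

Precipitable water is the column-integrated vapour mass per unit area: PW = (1/g) Σ q̄ Δp, with q in kg/kg and Δp in Pa (1 kg/m² of water = 1 mm).
Layer 1015–850 hPa: Δp = 165 hPa = 16500 Pa, q̄ = 0.00271 kg/kg → 0.00271 × 16500 / 9.8 = 4.56 mm
Layer 850–380 hPa: Δp = 470 hPa = 47000 Pa, q̄ = 0.000952 kg/kg → 0.000952 × 47000 / 9.8 = 4.57 mm
Layer 380–250 hPa: Δp = 130 hPa = 13000 Pa, q̄ = 0.000282 kg/kg → 0.000282 × 13000 / 9.8 = 0.37 mm
PW = 4.56 + 4.57 + 0.37 = 9.50 ≈ 9.5 mm.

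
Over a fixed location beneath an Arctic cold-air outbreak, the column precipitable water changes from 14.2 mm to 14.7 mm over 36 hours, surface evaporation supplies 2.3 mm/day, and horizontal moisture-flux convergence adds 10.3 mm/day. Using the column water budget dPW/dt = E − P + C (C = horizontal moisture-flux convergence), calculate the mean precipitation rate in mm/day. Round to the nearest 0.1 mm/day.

P ≈ 12.3 mm/day

dPW/dt = (14.7 − 14.2) mm / (36/24 day) = +0.333 mm/day.
P = E + C − dPW/dt = 2.3 + (10.3) − (+0.333) = 12.3 mm/day.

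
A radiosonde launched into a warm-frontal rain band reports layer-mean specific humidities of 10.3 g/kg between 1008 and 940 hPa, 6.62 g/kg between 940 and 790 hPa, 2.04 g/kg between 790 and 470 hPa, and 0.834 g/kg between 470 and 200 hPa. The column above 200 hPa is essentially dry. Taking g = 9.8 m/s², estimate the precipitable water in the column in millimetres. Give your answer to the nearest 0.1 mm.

Precipitable water is the column-integrated vapour mass per unit area: PW = (1/g) Σ q̄ Δp, with q in kg/kg and Δp in Pa (1 kg/m² of water = 1 mm).
Layer 1008–940 hPa: Δp = 68 hPa = 6800 Pa, q̄ = 0.0103 kg/kg → 0.0103 × 6800 / 9.8 = 7.15 mm
Layer 940–790 hPa: Δp = 150 hPa = 15000 Pa, q̄ = 0.00662 kg/kg → 0.00662 × 15000 / 9.8 = 10.13 mm
Layer 790–470 hPa: Δp = 320 hPa = 32000 Pa, q̄ = 0.00204 kg/kg → 0.00204 × 32000 / 9.8 = 6.66 mm
Layer 470–200 hPa: Δp = 270 hPa = 27000 Pa, q̄ = 0.000834 kg/kg → 0.000834 × 27000 / 9.8 = 2.30 mm
PW = 7.15 + 10.13 + 6.66 + 2.30 = 26.24 ≈ 26.2 mm.

PW ≈ 26.2 mm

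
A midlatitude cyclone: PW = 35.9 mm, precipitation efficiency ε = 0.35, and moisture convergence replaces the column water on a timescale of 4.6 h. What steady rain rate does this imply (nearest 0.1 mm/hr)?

Each overturning extracts ε × PW = 0.35 × 35.9 = 12.565 mm.
Rate = ε·PW / τ = 12.565 / 4.6 h = 2.7 mm/hr.

R ≈ 2.7 mm/hr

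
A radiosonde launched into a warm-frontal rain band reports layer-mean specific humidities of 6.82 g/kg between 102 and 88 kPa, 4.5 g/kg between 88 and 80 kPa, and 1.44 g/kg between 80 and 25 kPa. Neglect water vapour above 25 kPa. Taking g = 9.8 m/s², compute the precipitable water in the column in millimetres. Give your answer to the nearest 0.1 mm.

Precipitable water is the column-integrated vapour mass per unit area: PW = (1/g) Σ q̄ Δp, with q in kg/kg and Δp in Pa (1 kg/m² of water = 1 mm).
Layer 102–88 kPa: Δp = 140 hPa = 14000 Pa, q̄ = 0.00682 kg/kg → 0.00682 × 14000 / 9.8 = 9.74 mm
Layer 88–80 kPa: Δp = 80 hPa = 8000 Pa, q̄ = 0.0045 kg/kg → 0.0045 × 8000 / 9.8 = 3.67 mm
Layer 80–25 kPa: Δp = 550 hPa = 55000 Pa, q̄ = 0.00144 kg/kg → 0.00144 × 55000 / 9.8 = 8.08 mm
PW = 9.74 + 3.67 + 8.08 = 21.49 ≈ 21.5 mm.

PW ≈ 21.5 mm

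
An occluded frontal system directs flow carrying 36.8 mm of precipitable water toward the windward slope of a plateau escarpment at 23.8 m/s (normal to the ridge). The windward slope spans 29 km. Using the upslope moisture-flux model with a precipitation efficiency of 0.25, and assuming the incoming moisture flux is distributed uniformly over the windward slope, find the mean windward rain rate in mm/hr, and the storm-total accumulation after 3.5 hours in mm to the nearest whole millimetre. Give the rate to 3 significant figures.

Incoming column moisture flux per unit ridge length: F = V × PW = 23.8 × 36.8 = 875.84 mm·m/s.
Spread over the 29 km slope with efficiency ε = 0.25: R = ε·F/W = 0.25 × 875.84 / 29000 m = 7.550e-03 mm/s.
R = 7.550e-03 × 3600 = 27.2 mm/hr.
Over 3.5 h: total = 27.2 × 3.5 = 95.2 ≈ 95 mm.

R ≈ 27.2 mm/hr; total ≈ 95 mm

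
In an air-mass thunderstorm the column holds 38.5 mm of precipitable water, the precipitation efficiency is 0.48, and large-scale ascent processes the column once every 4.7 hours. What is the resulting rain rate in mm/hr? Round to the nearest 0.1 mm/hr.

R ≈ 3.9 mm/hr

Each overturning extracts ε × PW = 0.48 × 38.5 = 18.48 mm.
Rate = ε·PW / τ = 18.48 / 4.7 h = 3.9 mm/hr.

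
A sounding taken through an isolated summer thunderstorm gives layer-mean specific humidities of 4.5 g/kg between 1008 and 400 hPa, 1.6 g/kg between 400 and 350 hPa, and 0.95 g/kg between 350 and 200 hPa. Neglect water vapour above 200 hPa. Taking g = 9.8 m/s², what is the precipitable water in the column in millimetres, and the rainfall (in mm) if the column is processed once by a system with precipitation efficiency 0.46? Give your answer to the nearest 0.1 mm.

PW ≈ 30.2 mm; rainfall ≈ 13.9 mm

Precipitable water is the column-integrated vapour mass per unit area: PW = (1/g) Σ q̄ Δp, with q in kg/kg and Δp in Pa (1 kg/m² of water = 1 mm).
Layer 1008–400 hPa: Δp = 608 hPa = 60800 Pa, q̄ = 0.0045 kg/kg → 0.0045 × 60800 / 9.8 = 27.92 mm
Layer 400–350 hPa: Δp = 50 hPa = 5000 Pa, q̄ = 0.0016 kg/kg → 0.0016 × 5000 / 9.8 = 0.82 mm
Layer 350–200 hPa: Δp = 150 hPa = 15000 Pa, q̄ = 0.00095 kg/kg → 0.00095 × 15000 / 9.8 = 1.45 mm
PW = 27.92 + 0.82 + 1.45 = 30.19 ≈ 30.2 mm.
Rainfall = ε × PW = 0.46 × 30.2 = 13.9 mm.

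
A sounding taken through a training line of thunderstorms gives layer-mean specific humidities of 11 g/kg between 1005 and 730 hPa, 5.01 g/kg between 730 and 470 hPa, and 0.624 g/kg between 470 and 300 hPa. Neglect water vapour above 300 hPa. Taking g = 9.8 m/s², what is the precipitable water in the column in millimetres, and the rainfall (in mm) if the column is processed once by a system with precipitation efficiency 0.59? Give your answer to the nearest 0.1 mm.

PW ≈ 45.2 mm; rainfall ≈ 26.7 mm

Precipitable water is the column-integrated vapour mass per unit area: PW = (1/g) Σ q̄ Δp, with q in kg/kg and Δp in Pa (1 kg/m² of water = 1 mm).
Layer 1005–730 hPa: Δp = 275 hPa = 27500 Pa, q̄ = 0.011 kg/kg → 0.011 × 27500 / 9.8 = 30.87 mm
Layer 730–470 hPa: Δp = 260 hPa = 26000 Pa, q̄ = 0.00501 kg/kg → 0.00501 × 26000 / 9.8 = 13.29 mm
Layer 470–300 hPa: Δp = 170 hPa = 17000 Pa, q̄ = 0.000624 kg/kg → 0.000624 × 17000 / 9.8 = 1.08 mm
PW = 30.87 + 13.29 + 1.08 = 45.24 ≈ 45.2 mm.
Rainfall = ε × PW = 0.59 × 45.2 = 26.7 mm.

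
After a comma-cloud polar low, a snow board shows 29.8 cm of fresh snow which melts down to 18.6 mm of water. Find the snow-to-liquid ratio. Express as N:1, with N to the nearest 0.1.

Ratio = snow depth / SWE = 298 mm / 18.6 mm = 16.0, i.e. 16.0:1.

ratio ≈ 16.0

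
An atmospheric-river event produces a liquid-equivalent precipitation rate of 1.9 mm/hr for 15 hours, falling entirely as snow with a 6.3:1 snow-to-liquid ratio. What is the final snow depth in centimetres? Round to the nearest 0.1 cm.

snow depth ≈ 18.0 cm

Liquid-equivalent depth = 1.9 × 15 = 28.5 mm.
Snow depth = 28.5 mm × 6.3 = 179.55 mm = 18.0 cm.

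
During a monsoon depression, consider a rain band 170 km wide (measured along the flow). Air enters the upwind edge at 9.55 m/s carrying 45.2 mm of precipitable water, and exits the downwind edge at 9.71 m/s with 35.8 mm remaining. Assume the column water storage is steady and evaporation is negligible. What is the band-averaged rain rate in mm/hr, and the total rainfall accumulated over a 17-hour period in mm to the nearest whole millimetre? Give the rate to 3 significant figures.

R ≈ 1.78 mm/hr; total ≈ 30 mm

Column moisture flux per unit crosswind length is F = V × PW.
Inflow: F_in = 9.55 × 45.2 = 431.66 mm·m/s
Outflow: F_out = 9.71 × 35.8 = 347.618 mm·m/s
Steady-state rate R = (F_in − F_out)/L = (431.66 − 347.618) / 170000 m = 4.944e-04 mm/s.
R = 4.944e-04 × 3600 = 1.78 mm/hr.
Over 17 h: total = 1.78 × 17 = 30.26 ≈ 30 mm.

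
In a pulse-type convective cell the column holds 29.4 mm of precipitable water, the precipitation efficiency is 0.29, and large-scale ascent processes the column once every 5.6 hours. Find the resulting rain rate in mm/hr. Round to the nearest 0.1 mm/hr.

R ≈ 1.5 mm/hr

Each overturning extracts ε × PW = 0.29 × 29.4 = 8.526 mm.
Rate = ε·PW / τ = 8.526 / 5.6 h = 1.5 mm/hr.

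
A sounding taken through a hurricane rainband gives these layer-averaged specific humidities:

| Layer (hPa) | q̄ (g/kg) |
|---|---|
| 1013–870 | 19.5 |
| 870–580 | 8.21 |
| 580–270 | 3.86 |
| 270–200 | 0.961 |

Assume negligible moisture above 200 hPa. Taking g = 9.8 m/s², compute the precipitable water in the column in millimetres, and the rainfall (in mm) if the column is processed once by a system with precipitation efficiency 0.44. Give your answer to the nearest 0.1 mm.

Precipitable water is the column-integrated vapour mass per unit area: PW = (1/g) Σ q̄ Δp, with q in kg/kg and Δp in Pa (1 kg/m² of water = 1 mm).
Layer 1013–870 hPa: Δp = 143 hPa = 14300 Pa, q̄ = 0.0195 kg/kg → 0.0195 × 14300 / 9.8 = 28.45 mm
Layer 870–580 hPa: Δp = 290 hPa = 29000 Pa, q̄ = 0.00821 kg/kg → 0.00821 × 29000 / 9.8 = 24.29 mm
Layer 580–270 hPa: Δp = 310 hPa = 31000 Pa, q̄ = 0.00386 kg/kg → 0.00386 × 31000 / 9.8 = 12.21 mm
Layer 270–200 hPa: Δp = 70 hPa = 7000 Pa, q̄ = 0.000961 kg/kg → 0.000961 × 7000 / 9.8 = 0.69 mm
PW = 28.45 + 24.29 + 12.21 + 0.69 = 65.64 ≈ 65.6 mm.
Rainfall = ε × PW = 0.44 × 65.6 = 28.9 mm.

PW ≈ 65.6 mm; rainfall ≈ 28.9 mm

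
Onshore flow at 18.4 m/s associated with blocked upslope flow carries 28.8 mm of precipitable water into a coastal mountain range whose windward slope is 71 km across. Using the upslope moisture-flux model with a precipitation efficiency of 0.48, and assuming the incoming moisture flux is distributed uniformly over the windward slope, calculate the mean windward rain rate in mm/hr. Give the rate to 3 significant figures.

Incoming column moisture flux per unit ridge length: F = V × PW = 18.4 × 28.8 = 529.92 mm·m/s.
Spread over the 71 km slope with efficiency ε = 0.48: R = ε·F/W = 0.48 × 529.92 / 71000 m = 3.583e-03 mm/s.
R = 3.583e-03 × 3600 = 12.9 mm/hr.

R ≈ 12.9 mm/hr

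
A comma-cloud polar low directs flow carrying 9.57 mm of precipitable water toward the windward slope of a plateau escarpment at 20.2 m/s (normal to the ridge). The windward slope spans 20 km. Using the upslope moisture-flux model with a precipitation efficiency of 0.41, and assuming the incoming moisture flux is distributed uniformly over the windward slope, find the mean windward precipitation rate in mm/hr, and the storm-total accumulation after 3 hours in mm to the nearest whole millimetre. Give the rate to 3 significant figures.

Incoming column moisture flux per unit ridge length: F = V × PW = 20.2 × 9.57 = 193.314 mm·m/s.
Spread over the 20 km slope with efficiency ε = 0.41: R = ε·F/W = 0.41 × 193.314 / 20000 m = 3.963e-03 mm/s.
R = 3.963e-03 × 3600 = 14.3 mm/hr.
Over 3 h: total = 14.3 × 3 = 42.9 ≈ 43 mm.

R ≈ 14.3 mm/hr; total ≈ 43 mm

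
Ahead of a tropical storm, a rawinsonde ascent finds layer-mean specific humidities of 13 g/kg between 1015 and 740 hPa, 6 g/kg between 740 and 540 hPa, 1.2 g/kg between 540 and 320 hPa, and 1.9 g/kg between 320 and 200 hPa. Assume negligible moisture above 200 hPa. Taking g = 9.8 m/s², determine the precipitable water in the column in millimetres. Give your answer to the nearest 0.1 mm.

PW ≈ 53.7 mm

Precipitable water is the column-integrated vapour mass per unit area: PW = (1/g) Σ q̄ Δp, with q in kg/kg and Δp in Pa (1 kg/m² of water = 1 mm).
Layer 1015–740 hPa: Δp = 275 hPa = 27500 Pa, q̄ = 0.013 kg/kg → 0.013 × 27500 / 9.8 = 36.48 mm
Layer 740–540 hPa: Δp = 200 hPa = 20000 Pa, q̄ = 0.006 kg/kg → 0.006 × 20000 / 9.8 = 12.24 mm
Layer 540–320 hPa: Δp = 220 hPa = 22000 Pa, q̄ = 0.0012 kg/kg → 0.0012 × 22000 / 9.8 = 2.69 mm
Layer 320–200 hPa: Δp = 120 hPa = 12000 Pa, q̄ = 0.0019 kg/kg → 0.0019 × 12000 / 9.8 = 2.33 mm
PW = 36.48 + 12.24 + 2.69 + 2.33 = 53.74 ≈ 53.7 mm.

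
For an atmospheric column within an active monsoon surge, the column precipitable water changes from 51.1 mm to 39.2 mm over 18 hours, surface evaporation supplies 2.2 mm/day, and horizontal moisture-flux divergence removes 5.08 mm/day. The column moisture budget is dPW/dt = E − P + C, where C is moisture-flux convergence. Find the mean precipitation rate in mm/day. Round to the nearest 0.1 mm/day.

P ≈ 13.0 mm/day

dPW/dt = (39.2 − 51.1) mm / (18/24 day) = -15.867 mm/day.
P = E + C − dPW/dt = 2.2 + (-5.08) − (-15.867) = 13.0 mm/day.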